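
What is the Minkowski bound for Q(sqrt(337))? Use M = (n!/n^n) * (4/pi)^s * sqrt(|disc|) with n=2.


d = 337, d mod 4 = 1, so disc(K) = d = 337; |disc(K)| = 337
Real quadratic field, so n = 2, s = r2 = 0, r1 = 2
M = (n!/n^n) * (4/pi)^s * sqrt(|disc(K)|) = (2!/2^2) * (4/pi)^0 * sqrt(337)
= 0.5 * 1.000000 * 18.357560
= 9.1788

9.1788


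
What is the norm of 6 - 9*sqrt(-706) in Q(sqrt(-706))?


N(a + b*sqrt(d)) = a^2 - d*b^2
= (6)^2 - (-706)*(-9)^2
= 36 + 57186
= 57222

57222


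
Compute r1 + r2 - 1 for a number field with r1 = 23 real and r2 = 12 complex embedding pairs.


By Dirichlet's unit theorem:
rank = r1 + r2 - 1
= 23 + 12 - 1
= 34

34


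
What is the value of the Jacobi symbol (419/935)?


Compute (419/935) via quadratic reciprocity:
  reciprocity: (419/935) -> -(935/419)
  reduce: (97/419)
  reciprocity: (97/419) -> +(419/97)
  reduce: (31/97)
  reciprocity: (31/97) -> +(97/31)
  reduce: (4/31)
  pull out 2: (2/31) = +1  (since 31 mod 8 = 7)
  pull out 2: (2/31) = +1  (since 31 mod 8 = 7)
  (1/31) = 1
Product of signs = -1

-1


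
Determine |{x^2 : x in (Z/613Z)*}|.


For prime p, the number of non-zero quadratic residues is (p-1)/2.
= (613-1)/2
= 306

306


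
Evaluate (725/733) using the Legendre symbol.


p = 733 is prime, so compute (725/733) with the reciprocity algorithm (Jacobi-symbol steps: pull out 2s via (2/n), flip via reciprocity, reduce):
  reciprocity: (725/733) -> +(733/725)
  reduce: (8/725)
  pull out 2: (2/725) = -1  (since 725 mod 8 = 5)
  pull out 2: (2/725) = -1  (since 725 mod 8 = 5)
  pull out 2: (2/725) = -1  (since 725 mod 8 = 5)
  (1/725) = 1
Product of signs = -1
(725/733) = -1

-1


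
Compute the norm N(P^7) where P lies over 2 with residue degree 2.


N(P^a) = p^(a*f)
= 2^(7*2)
= 2^14
= 16384

16384


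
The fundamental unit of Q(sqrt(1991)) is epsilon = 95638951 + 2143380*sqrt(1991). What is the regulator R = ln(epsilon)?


epsilon = 95638951 + 2143380*sqrt(1991)
= 1.9128e+08
R = ln(1.9128e+08)
= 19.0692

19.0692


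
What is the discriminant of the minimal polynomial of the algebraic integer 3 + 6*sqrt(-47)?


The element 3 + 6*sqrt(-47) has minimal polynomial:
x^2 - 6*x + 1701
Discriminant = (-6)^2 - 4*(1701)
= 36 - 6804
= -6768

-6768


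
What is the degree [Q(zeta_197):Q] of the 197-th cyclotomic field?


The degree equals Euler's totient phi(197).
197 = 197
phi(197) = 196

196


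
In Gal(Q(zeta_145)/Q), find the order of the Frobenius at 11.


The Frobenius at p in Gal(Q(zeta_n)/Q) = (Z/nZ)* is the class of p, so its order is ord_145(11), the smallest k >= 1 with 11^k = 1 mod 145.
n = 145 = 5 * 29, phi(145) = 112; the order divides phi(n).
Divisors of 112: 1, 2, 4, 7, 8, 14, 16, 28, 56, 112
Repeated squaring mod 145: 11^1 = 11, 11^2 = 121, 11^4 = 141, 11^8 = 16, 11^16 = 111, 11^32 = 141, 11^64 = 16
Test divisors in increasing order:
  k=1: 11^1 = 11 mod 145
  k=2: 11^2 = 121 mod 145
  k=4: 11^4 = 141 mod 145
  k=7: 11^7 = 141 * 121 * 11 = 41 mod 145
  k=8: 11^8 = 16 mod 145
  k=14: 11^14 = 16 * 141 * 121 = 86 mod 145
  k=16: 11^16 = 111 mod 145
  k=28: 11^28 = 111 * 16 * 141 = 1 mod 145  <- first divisor giving 1
Order = 28

28


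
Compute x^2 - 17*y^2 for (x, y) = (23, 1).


x^2 - d*y^2
= 23^2 - 17*1^2
= 529 - 17
= 512

512


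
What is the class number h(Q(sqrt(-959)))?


K = Q(sqrt(-959)). d mod 4 = 1, so D = disc(K) = d = -959
h(K) equals the number of primitive reduced positive-definite forms (a, b, c) = a*x^2 + b*x*y + c*y^2 with b^2 - 4ac = D,
where reduced means |b| <= a <= c, with b >= 0 whenever |b| = a or a = c, and primitive means gcd(a, b, c) = 1.
Reduced forces 3a^2 <= |D| = 959, so 1 <= a <= 17; b must have the parity of D, and c = (b^2 - D)/(4a) must be an integer >= a.
Enumerate a = 1..17, b in [-a, a]:
  a=1: (1, 1, 240)  [1]
  a=2: (2, -1, 120), (2, 1, 120)  [2]
  a=3: (3, -1, 80), (3, 1, 80)  [2]
  a=4: (4, -1, 60), (4, 1, 60)  [2]
  a=5: (5, -1, 48), (5, 1, 48)  [2]
  a=6: (6, -5, 41), (6, -1, 40), (6, 1, 40), (6, 5, 41)  [4]
  a=7: (7, 7, 36)  [1]
  a=8: (8, -1, 30), (8, 1, 30)  [2]
  a=9: (9, -7, 28), (9, 7, 28)  [2]
  a=10: (10, -9, 26), (10, -1, 24), (10, 1, 24), (10, 9, 26)  [4]
  a=11: (11, -3, 22), (11, 3, 22)  [2]
  a=12: (12, -7, 21), (12, -1, 20), (12, 1, 20), (12, 7, 21)  [4]
  a=13: (13, -9, 20), (13, 9, 20)  [2]
  a=14: (14, -7, 18), (14, 7, 18)  [2]
  a=15: (15, -11, 18), (15, -1, 16), (15, 1, 16), (15, 11, 18)  [4]
  a=16..17: none
Total reduced forms: 1 + 2 + 2 + 2 + 2 + 4 + 1 + 2 + 2 + 4 + 2 + 4 + 2 + 2 + 4 = 36
h = 36

36


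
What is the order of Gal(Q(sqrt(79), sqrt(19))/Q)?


The 2 square roots of distinct primes are multiplicatively independent over Q,
so [K:Q] = 2^2 and Gal(K/Q) is isomorphic to (Z/2Z)^2.
|Gal| = 2^2 = 4

4


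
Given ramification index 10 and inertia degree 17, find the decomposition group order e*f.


|D_P| = e * f
= 10 * 17
= 170

170


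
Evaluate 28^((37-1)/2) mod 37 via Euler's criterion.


p = 37 is prime and the exponent is (p-1)/2 = 18, so by Euler's criterion 28^18 = (28/37) = +1 or -1 mod 37.
Compute by square-and-multiply:
  18 = 16 + 2 (binary 10010)
  Repeated squaring mod 37: 28^1 = 28, 28^2 = 7, 28^4 = 12, 28^8 = 33, 28^16 = 16
  28^18 = 28^16 * 28^2 = 16 * 7 mod 37
    16 * 7 = 112 = 1 mod 37
  28^18 = 1 mod 37
Result 1: 28 is a quadratic residue mod 37.
28^18 mod 37 = 1

1


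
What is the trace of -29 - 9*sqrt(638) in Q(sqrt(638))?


Tr(a + b*sqrt(d)) = (a + b*sqrt(d)) + (a - b*sqrt(d)) = 2a
= 2 * (-29)
= -58

-58


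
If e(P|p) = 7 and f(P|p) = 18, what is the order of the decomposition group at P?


|D_P| = e * f
= 7 * 18
= 126

126


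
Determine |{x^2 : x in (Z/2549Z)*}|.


For prime p, the number of non-zero quadratic residues is (p-1)/2.
= (2549-1)/2
= 1274

1274


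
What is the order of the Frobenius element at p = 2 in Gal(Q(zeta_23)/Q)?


The Frobenius at p in Gal(Q(zeta_n)/Q) = (Z/nZ)* is the class of p, so its order is ord_23(2), the smallest k >= 1 with 2^k = 1 mod 23.
n = 23 = 23, phi(23) = 22; the order divides phi(n).
Divisors of 22: 1, 2, 11, 22
Repeated squaring mod 23: 2^1 = 2, 2^2 = 4, 2^4 = 16, 2^8 = 3, 2^16 = 9
Test divisors in increasing order:
  k=1: 2^1 = 2 mod 23
  k=2: 2^2 = 4 mod 23
  k=11: 2^11 = 3 * 4 * 2 = 1 mod 23  <- first divisor giving 1
Order = 11

11


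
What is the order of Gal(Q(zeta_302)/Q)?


|Gal(Q(zeta_302)/Q)| = phi(302)
= 150

150


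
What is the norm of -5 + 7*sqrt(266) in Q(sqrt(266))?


N(a + b*sqrt(d)) = a^2 - d*b^2
= (-5)^2 - (266)*(7)^2
= 25 - 13034
= -13009

-13009


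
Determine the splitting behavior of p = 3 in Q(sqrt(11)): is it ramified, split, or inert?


K = Q(sqrt(11)). Since d mod 4 = 3, disc(K) = 44.
Check p | disc: 44 mod 3 = 2.
p does not divide disc. Compute Legendre symbol (d/p):
2^((3-1)/2) mod 3 = -1
(d/p) = -1, so p is inert: (p) stays prime with e=1, f=2, g=1.
Therefore p is inert.

inert


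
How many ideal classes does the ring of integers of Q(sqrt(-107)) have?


K = Q(sqrt(-107)). d mod 4 = 1, so D = disc(K) = d = -107
h(K) equals the number of primitive reduced positive-definite forms (a, b, c) = a*x^2 + b*x*y + c*y^2 with b^2 - 4ac = D,
where reduced means |b| <= a <= c, with b >= 0 whenever |b| = a or a = c, and primitive means gcd(a, b, c) = 1.
Reduced forces 3a^2 <= |D| = 107, so 1 <= a <= 5; b must have the parity of D, and c = (b^2 - D)/(4a) must be an integer >= a.
Enumerate a = 1..5, b in [-a, a]:
  a=1: (1, 1, 27)  [1]
  a=2: none
  a=3: (3, -1, 9), (3, 1, 9)  [2]
  a=4..5: none
Total reduced forms: 1 + 2 = 3
h = 3

3


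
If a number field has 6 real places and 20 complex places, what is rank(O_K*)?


By Dirichlet's unit theorem:
rank = r1 + r2 - 1
= 6 + 20 - 1
= 25

25


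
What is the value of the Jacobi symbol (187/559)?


Compute (187/559) via quadratic reciprocity:
  reciprocity: (187/559) -> -(559/187)
  reduce: (185/187)
  reciprocity: (185/187) -> +(187/185)
  reduce: (2/185)
  pull out 2: (2/185) = +1  (since 185 mod 8 = 1)
  (1/185) = 1
Product of signs = -1

-1


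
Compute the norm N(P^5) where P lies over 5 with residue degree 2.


N(P^a) = p^(a*f)
= 5^(5*2)
= 5^10
= 9765625

9765625


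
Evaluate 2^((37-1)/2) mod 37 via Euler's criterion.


p = 37 is prime and the exponent is (p-1)/2 = 18, so by Euler's criterion 2^18 = (2/37) = +1 or -1 mod 37.
Compute by square-and-multiply:
  18 = 16 + 2 (binary 10010)
  Repeated squaring mod 37: 2^1 = 2, 2^2 = 4, 2^4 = 16, 2^8 = 34, 2^16 = 9
  2^18 = 2^16 * 2^2 = 9 * 4 mod 37
    9 * 4 = 36 = 36 mod 37
  2^18 = 36 mod 37
Result 36 = p - 1 = -1 mod 37: 2 is a quadratic non-residue mod 37. As a residue in [0, p-1] the value is 36.
2^18 mod 37 = 36

36


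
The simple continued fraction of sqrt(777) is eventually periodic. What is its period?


Run the CF algorithm for sqrt(777).
a_0 = floor(sqrt(777)) = 27; set m_0=0, q_0=1.
Recurrence: m' = q*a - m,  q' = (d - m'^2)/q,  a' = floor((a_0 + m')/q').
  step 1: m=27, q=48, a=1
  step 2: m=21, q=7, a=6
  step 3: m=21, q=48, a=1
  step 4: m=27, q=1, a=54
a_4 = 2*a_0 = 54, so the period closes here.
sqrt(777) = [27; 1, 6, 1, 54]
Period length = 4

4


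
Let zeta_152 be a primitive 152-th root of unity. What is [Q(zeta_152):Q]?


The degree equals Euler's totient phi(152).
152 = 2^3 * 19
phi(152) = 72

72


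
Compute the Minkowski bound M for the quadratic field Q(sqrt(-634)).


d = -634, d mod 4 = 2, so disc(K) = 4d = -2536; |disc(K)| = 2536
Imaginary quadratic field, so n = 2, s = r2 = 1, r1 = 0
M = (n!/n^n) * (4/pi)^s * sqrt(|disc(K)|) = (2!/2^2) * (4/pi)^1 * sqrt(2536)
= 0.5 * 1.273240 * 50.358713
= 32.0594

32.0594


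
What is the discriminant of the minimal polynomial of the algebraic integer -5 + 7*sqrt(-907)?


The element -5 + 7*sqrt(-907) has minimal polynomial:
x^2 + 10*x + 44468
Discriminant = (10)^2 - 4*(44468)
= 100 - 177872
= -177772

-177772


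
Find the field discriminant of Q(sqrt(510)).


For K = Q(sqrt(d)) with d squarefree: disc(K) = d if d = 1 mod 4, and disc(K) = 4d if d = 2 or 3 mod 4.
Here d = 510, and d mod 4 = 2.
d = 2 mod 4, not 1 (O_K = Z[sqrt(d)]), so disc(K) = 4d = 4 * (510) = 2040

2040


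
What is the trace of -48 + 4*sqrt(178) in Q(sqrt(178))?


Tr(a + b*sqrt(d)) = (a + b*sqrt(d)) + (a - b*sqrt(d)) = 2a
= 2 * (-48)
= -96

-96


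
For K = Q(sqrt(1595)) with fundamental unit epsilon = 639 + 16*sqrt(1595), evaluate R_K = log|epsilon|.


epsilon = 639 + 16*sqrt(1595)
= 1277.9992
R = ln(1277.9992)
= 7.1531

7.1531


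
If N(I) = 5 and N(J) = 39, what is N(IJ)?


N(IJ) = N(I) * N(J)
= 5 * 39
= 195

195


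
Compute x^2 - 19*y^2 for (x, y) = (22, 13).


x^2 - d*y^2
= 22^2 - 19*13^2
= 484 - 3211
= -2727

-2727


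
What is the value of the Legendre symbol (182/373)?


p = 373 is prime, so compute (182/373) with the reciprocity algorithm (Jacobi-symbol steps: pull out 2s via (2/n), flip via reciprocity, reduce):
  pull out 2: (2/373) = -1  (since 373 mod 8 = 5)
  reciprocity: (91/373) -> +(373/91)
  reduce: (9/91)
  reciprocity: (9/91) -> +(91/9)
  reduce: (1/9)
  (1/9) = 1
Product of signs = -1
(182/373) = -1

-1


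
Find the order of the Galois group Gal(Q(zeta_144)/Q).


|Gal(Q(zeta_144)/Q)| = phi(144)
= 48

48


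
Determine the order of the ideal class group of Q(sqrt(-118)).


K = Q(sqrt(-118)). d mod 4 = 2, so D = disc(K) = 4d = -472
h(K) equals the number of primitive reduced positive-definite forms (a, b, c) = a*x^2 + b*x*y + c*y^2 with b^2 - 4ac = D,
where reduced means |b| <= a <= c, with b >= 0 whenever |b| = a or a = c, and primitive means gcd(a, b, c) = 1.
Reduced forces 3a^2 <= |D| = 472, so 1 <= a <= 12; b must have the parity of D, and c = (b^2 - D)/(4a) must be an integer >= a.
Enumerate a = 1..12, b in [-a, a]:
  a=1: (1, 0, 118)  [1]
  a=2: (2, 0, 59)  [1]
  a=3..6: none
  a=7: (7, -2, 17), (7, 2, 17)  [2]
  a=8..10: none
  a=11: (11, -10, 13), (11, 10, 13)  [2]
  a=12: none
Total reduced forms: 1 + 1 + 2 + 2 = 6
h = 6

6


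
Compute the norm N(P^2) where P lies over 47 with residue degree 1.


N(P^a) = p^(a*f)
= 47^(2*1)
= 47^2
= 2209

2209


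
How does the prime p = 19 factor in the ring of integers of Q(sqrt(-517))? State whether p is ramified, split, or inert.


K = Q(sqrt(-517)). Since d mod 4 = 3, disc(K) = -2068.
Check p | disc: -2068 mod 19 = 3.
p does not divide disc. Compute Legendre symbol (d/p):
15^((19-1)/2) mod 19 = -1
(d/p) = -1, so p is inert: (p) stays prime with e=1, f=2, g=1.
Therefore p is inert.

inert


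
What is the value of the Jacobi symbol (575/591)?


Compute (575/591) via quadratic reciprocity:
  reciprocity: (575/591) -> -(591/575)
  reduce: (16/575)
  pull out 2: (2/575) = +1  (since 575 mod 8 = 7)
  pull out 2: (2/575) = +1  (since 575 mod 8 = 7)
  pull out 2: (2/575) = +1  (since 575 mod 8 = 7)
  pull out 2: (2/575) = +1  (since 575 mod 8 = 7)
  (1/575) = 1
Product of signs = -1

-1


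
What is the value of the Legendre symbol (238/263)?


p = 263 is prime, so compute (238/263) with the reciprocity algorithm (Jacobi-symbol steps: pull out 2s via (2/n), flip via reciprocity, reduce):
  pull out 2: (2/263) = +1  (since 263 mod 8 = 7)
  reciprocity: (119/263) -> -(263/119)
  reduce: (25/119)
  reciprocity: (25/119) -> +(119/25)
  reduce: (19/25)
  reciprocity: (19/25) -> +(25/19)
  reduce: (6/19)
  pull out 2: (2/19) = -1  (since 19 mod 8 = 3)
  reciprocity: (3/19) -> -(19/3)
  reduce: (1/3)
  (1/3) = 1
Product of signs = -1
(238/263) = -1

-1


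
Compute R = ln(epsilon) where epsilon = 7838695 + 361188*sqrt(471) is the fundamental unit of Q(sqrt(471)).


epsilon = 7838695 + 361188*sqrt(471)
= 1.5677e+07
R = ln(1.5677e+07)
= 16.5677

16.5677


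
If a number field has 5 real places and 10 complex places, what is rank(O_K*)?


By Dirichlet's unit theorem:
rank = r1 + r2 - 1
= 5 + 10 - 1
= 14

14


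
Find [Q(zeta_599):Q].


The degree equals Euler's totient phi(599).
599 = 599
phi(599) = 598

598


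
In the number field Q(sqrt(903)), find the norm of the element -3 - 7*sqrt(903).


N(a + b*sqrt(d)) = a^2 - d*b^2
= (-3)^2 - (903)*(-7)^2
= 9 - 44247
= -44238

-44238


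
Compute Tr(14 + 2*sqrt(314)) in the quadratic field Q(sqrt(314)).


Tr(a + b*sqrt(d)) = (a + b*sqrt(d)) + (a - b*sqrt(d)) = 2a
= 2 * (14)
= 28

28


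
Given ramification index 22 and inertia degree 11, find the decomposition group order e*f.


|D_P| = e * f
= 22 * 11
= 242

242


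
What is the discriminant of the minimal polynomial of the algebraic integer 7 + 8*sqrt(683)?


The element 7 + 8*sqrt(683) has minimal polynomial:
x^2 - 14*x - 43663
Discriminant = (-14)^2 - 4*(-43663)
= 196 + 174652
= 174848

174848


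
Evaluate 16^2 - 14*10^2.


x^2 - d*y^2
= 16^2 - 14*10^2
= 256 - 1400
= -1144

-1144


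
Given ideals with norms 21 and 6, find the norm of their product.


N(IJ) = N(I) * N(J)
= 21 * 6
= 126

126


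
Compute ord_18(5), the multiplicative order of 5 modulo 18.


We want ord_18(5), the smallest k >= 1 with 5^k = 1 mod 18.
n = 18 = 2 * 3^2, phi(18) = 6; the order divides phi(n).
Divisors of 6: 1, 2, 3, 6
Repeated squaring mod 18: 5^1 = 5, 5^2 = 7, 5^4 = 13
Test divisors in increasing order:
  k=1: 5^1 = 5 mod 18
  k=2: 5^2 = 7 mod 18
  k=3: 5^3 = 7 * 5 = 17 mod 18
  k=6: 5^6 = 13 * 7 = 1 mod 18  <- first divisor giving 1
Order = 6

6


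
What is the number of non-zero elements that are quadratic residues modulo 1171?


For prime p, the number of non-zero quadratic residues is (p-1)/2.
= (1171-1)/2
= 585

585


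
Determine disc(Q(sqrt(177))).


For K = Q(sqrt(d)) with d squarefree: disc(K) = d if d = 1 mod 4, and disc(K) = 4d if d = 2 or 3 mod 4.
Here d = 177, and d mod 4 = 1.
d = 1 mod 4 (O_K = Z[(1+sqrt(d))/2]), so disc(K) = d = 177

177


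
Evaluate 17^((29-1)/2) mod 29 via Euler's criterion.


p = 29 is prime and the exponent is (p-1)/2 = 14, so by Euler's criterion 17^14 = (17/29) = +1 or -1 mod 29.
Compute by square-and-multiply:
  14 = 8 + 4 + 2 (binary 1110)
  Repeated squaring mod 29: 17^1 = 17, 17^2 = 28, 17^4 = 1, 17^8 = 1
  17^14 = 17^8 * 17^4 * 17^2 = 1 * 1 * 28 mod 29
    1 * 1 = 1 = 1 mod 29
    1 * 28 = 28 = 28 mod 29
  17^14 = 28 mod 29
Result 28 = p - 1 = -1 mod 29: 17 is a quadratic non-residue mod 29. As a residue in [0, p-1] the value is 28.
17^14 mod 29 = 28

28


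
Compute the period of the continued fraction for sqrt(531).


Run the CF algorithm for sqrt(531).
a_0 = floor(sqrt(531)) = 23; set m_0=0, q_0=1.
Recurrence: m' = q*a - m,  q' = (d - m'^2)/q,  a' = floor((a_0 + m')/q').
  step 1: m=23, q=2, a=23
  step 2: m=23, q=1, a=46
a_2 = 2*a_0 = 46, so the period closes here.
sqrt(531) = [23; 23, 46]
Period length = 2

2


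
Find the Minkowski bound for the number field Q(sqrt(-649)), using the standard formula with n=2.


d = -649, d mod 4 = 3, so disc(K) = 4d = -2596; |disc(K)| = 2596
Imaginary quadratic field, so n = 2, s = r2 = 1, r1 = 0
M = (n!/n^n) * (4/pi)^s * sqrt(|disc(K)|) = (2!/2^2) * (4/pi)^1 * sqrt(2596)
= 0.5 * 1.273240 * 50.950957
= 32.4364

32.4364


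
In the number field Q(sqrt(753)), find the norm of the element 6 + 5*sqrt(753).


N(a + b*sqrt(d)) = a^2 - d*b^2
= (6)^2 - (753)*(5)^2
= 36 - 18825
= -18789

-18789


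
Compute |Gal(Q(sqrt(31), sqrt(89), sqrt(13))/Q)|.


The 3 square roots of distinct primes are multiplicatively independent over Q,
so [K:Q] = 2^3 and Gal(K/Q) is isomorphic to (Z/2Z)^3.
|Gal| = 2^3 = 8

8


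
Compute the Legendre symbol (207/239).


p = 239 is prime, so compute (207/239) with the reciprocity algorithm (Jacobi-symbol steps: pull out 2s via (2/n), flip via reciprocity, reduce):
  reciprocity: (207/239) -> -(239/207)
  reduce: (32/207)
  pull out 2: (2/207) = +1  (since 207 mod 8 = 7)
  pull out 2: (2/207) = +1  (since 207 mod 8 = 7)
  pull out 2: (2/207) = +1  (since 207 mod 8 = 7)
  pull out 2: (2/207) = +1  (since 207 mod 8 = 7)
  pull out 2: (2/207) = +1  (since 207 mod 8 = 7)
  (1/207) = 1
Product of signs = -1
(207/239) = -1

-1


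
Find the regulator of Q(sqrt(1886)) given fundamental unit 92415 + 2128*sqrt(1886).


epsilon = 92415 + 2128*sqrt(1886)
= 184830.0000
R = ln(184830.0000)
= 12.1272

12.1272


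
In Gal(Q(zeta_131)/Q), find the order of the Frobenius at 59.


The Frobenius at p in Gal(Q(zeta_n)/Q) = (Z/nZ)* is the class of p, so its order is ord_131(59), the smallest k >= 1 with 59^k = 1 mod 131.
n = 131 = 131, phi(131) = 130; the order divides phi(n).
Divisors of 130: 1, 2, 5, 10, 13, 26, 65, 130
Repeated squaring mod 131: 59^1 = 59, 59^2 = 75, 59^4 = 123, 59^8 = 64, 59^16 = 35, 59^32 = 46, 59^64 = 20, 59^128 = 7
Test divisors in increasing order:
  k=1: 59^1 = 59 mod 131
  k=2: 59^2 = 75 mod 131
  k=5: 59^5 = 123 * 59 = 52 mod 131
  k=10: 59^10 = 64 * 75 = 84 mod 131
  k=13: 59^13 = 64 * 123 * 59 = 53 mod 131
  k=26: 59^26 = 35 * 64 * 75 = 58 mod 131
  k=65: 59^65 = 20 * 59 = 1 mod 131  <- first divisor giving 1
Order = 65

65


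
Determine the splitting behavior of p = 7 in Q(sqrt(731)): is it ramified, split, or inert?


K = Q(sqrt(731)). Since d mod 4 = 3, disc(K) = 2924.
Check p | disc: 2924 mod 7 = 5.
p does not divide disc. Compute Legendre symbol (d/p):
3^((7-1)/2) mod 7 = -1
(d/p) = -1, so p is inert: (p) stays prime with e=1, f=2, g=1.
Therefore p is inert.

inert


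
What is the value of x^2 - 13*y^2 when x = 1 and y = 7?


x^2 - d*y^2
= 1^2 - 13*7^2
= 1 - 637
= -636

-636


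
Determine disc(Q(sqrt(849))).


For K = Q(sqrt(d)) with d squarefree: disc(K) = d if d = 1 mod 4, and disc(K) = 4d if d = 2 or 3 mod 4.
Here d = 849, and d mod 4 = 1.
d = 1 mod 4 (O_K = Z[(1+sqrt(d))/2]), so disc(K) = d = 849

849


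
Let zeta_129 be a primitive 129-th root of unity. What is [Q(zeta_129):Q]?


The degree equals Euler's totient phi(129).
129 = 3 * 43
phi(129) = 84

84


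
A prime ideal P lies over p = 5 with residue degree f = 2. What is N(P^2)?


N(P^a) = p^(a*f)
= 5^(2*2)
= 5^4
= 625

625


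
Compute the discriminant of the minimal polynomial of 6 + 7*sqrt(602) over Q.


The element 6 + 7*sqrt(602) has minimal polynomial:
x^2 - 12*x - 29462
Discriminant = (-12)^2 - 4*(-29462)
= 144 + 117848
= 117992

117992


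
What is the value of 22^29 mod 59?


p = 59 is prime and the exponent is (p-1)/2 = 29, so by Euler's criterion 22^29 = (22/59) = +1 or -1 mod 59.
Compute by square-and-multiply:
  29 = 16 + 8 + 4 + 1 (binary 11101)
  Repeated squaring mod 59: 22^1 = 22, 22^2 = 12, 22^4 = 26, 22^8 = 27, 22^16 = 21
  22^29 = 22^16 * 22^8 * 22^4 * 22^1 = 21 * 27 * 26 * 22 mod 59
    21 * 27 = 567 = 36 mod 59
    36 * 26 = 936 = 51 mod 59
    51 * 22 = 1122 = 1 mod 59
  22^29 = 1 mod 59
Result 1: 22 is a quadratic residue mod 59.
22^29 mod 59 = 1

1


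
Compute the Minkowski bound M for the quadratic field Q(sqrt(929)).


d = 929, d mod 4 = 1, so disc(K) = d = 929; |disc(K)| = 929
Real quadratic field, so n = 2, s = r2 = 0, r1 = 2
M = (n!/n^n) * (4/pi)^s * sqrt(|disc(K)|) = (2!/2^2) * (4/pi)^0 * sqrt(929)
= 0.5 * 1.000000 * 30.479501
= 15.2398

15.2398


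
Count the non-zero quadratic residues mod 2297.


For prime p, the number of non-zero quadratic residues is (p-1)/2.
= (2297-1)/2
= 1148

1148


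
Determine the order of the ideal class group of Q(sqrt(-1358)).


K = Q(sqrt(-1358)). d mod 4 = 2, so D = disc(K) = 4d = -5432
h(K) equals the number of primitive reduced positive-definite forms (a, b, c) = a*x^2 + b*x*y + c*y^2 with b^2 - 4ac = D,
where reduced means |b| <= a <= c, with b >= 0 whenever |b| = a or a = c, and primitive means gcd(a, b, c) = 1.
Reduced forces 3a^2 <= |D| = 5432, so 1 <= a <= 42; b must have the parity of D, and c = (b^2 - D)/(4a) must be an integer >= a.
Enumerate a = 1..42, b in [-a, a]:
  a=1: (1, 0, 1358)  [1]
  a=2: (2, 0, 679)  [1]
  a=3: (3, -2, 453), (3, 2, 453)  [2]
  a=4..5: none
  a=6: (6, -4, 227), (6, 4, 227)  [2]
  a=7: (7, 0, 194)  [1]
  a=8: none
  a=9: (9, -2, 151), (9, 2, 151)  [2]
  a=10..13: none
  a=14: (14, 0, 97)  [1]
  a=15..16: none
  a=17: (17, -12, 82), (17, 12, 82)  [2]
  a=18: (18, -16, 79), (18, 16, 79)  [2]
  a=19..20: none
  a=21: (21, -14, 67), (21, 14, 67)  [2]
  a=22..26: none
  a=27: (27, -20, 54), (27, 20, 54)  [2]
  a=28: none
  a=29: (29, -22, 51), (29, 22, 51)  [2]
  a=30..33: none
  a=34: (34, -12, 41), (34, 12, 41)  [2]
  a=35..36: none
  a=37: (37, -28, 42), (37, 28, 42)  [2]
  a=38..42: none
Total reduced forms: 1 + 1 + 2 + 2 + 1 + 2 + 1 + 2 + 2 + 2 + 2 + 2 + 2 + 2 = 24
h = 24

24


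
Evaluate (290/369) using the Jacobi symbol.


Compute (290/369) via quadratic reciprocity:
  pull out 2: (2/369) = +1  (since 369 mod 8 = 1)
  reciprocity: (145/369) -> +(369/145)
  reduce: (79/145)
  reciprocity: (79/145) -> +(145/79)
  reduce: (66/79)
  pull out 2: (2/79) = +1  (since 79 mod 8 = 7)
  reciprocity: (33/79) -> +(79/33)
  reduce: (13/33)
  reciprocity: (13/33) -> +(33/13)
  reduce: (7/13)
  reciprocity: (7/13) -> +(13/7)
  reduce: (6/7)
  pull out 2: (2/7) = +1  (since 7 mod 8 = 7)
  reciprocity: (3/7) -> -(7/3)
  reduce: (1/3)
  (1/3) = 1
Product of signs = -1

-1


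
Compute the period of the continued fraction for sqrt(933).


Run the CF algorithm for sqrt(933).
a_0 = floor(sqrt(933)) = 30; set m_0=0, q_0=1.
Recurrence: m' = q*a - m,  q' = (d - m'^2)/q,  a' = floor((a_0 + m')/q').
  step 1: m=30, q=33, a=1
  step 2: m=3, q=28, a=1
  step 3: m=25, q=11, a=5
  step 4: m=30, q=3, a=20
  step 5: m=30, q=11, a=5
  step 6: m=25, q=28, a=1
  step 7: m=3, q=33, a=1
  step 8: m=30, q=1, a=60
a_8 = 2*a_0 = 60, so the period closes here.
sqrt(933) = [30; 1, 1, 5, 20, 5, 1, 1, 60]
Period length = 8

8


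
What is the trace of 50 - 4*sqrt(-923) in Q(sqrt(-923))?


Tr(a + b*sqrt(d)) = (a + b*sqrt(d)) + (a - b*sqrt(d)) = 2a
= 2 * (50)
= 100

100


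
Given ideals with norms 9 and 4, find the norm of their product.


N(IJ) = N(I) * N(J)
= 9 * 4
= 36

36


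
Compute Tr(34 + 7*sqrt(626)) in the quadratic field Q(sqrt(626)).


Tr(a + b*sqrt(d)) = (a + b*sqrt(d)) + (a - b*sqrt(d)) = 2a
= 2 * (34)
= 68

68


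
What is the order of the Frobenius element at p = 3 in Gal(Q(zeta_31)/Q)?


The Frobenius at p in Gal(Q(zeta_n)/Q) = (Z/nZ)* is the class of p, so its order is ord_31(3), the smallest k >= 1 with 3^k = 1 mod 31.
n = 31 = 31, phi(31) = 30; the order divides phi(n).
Divisors of 30: 1, 2, 3, 5, 6, 10, 15, 30
Repeated squaring mod 31: 3^1 = 3, 3^2 = 9, 3^4 = 19, 3^8 = 20, 3^16 = 28
Test divisors in increasing order:
  k=1: 3^1 = 3 mod 31
  k=2: 3^2 = 9 mod 31
  k=3: 3^3 = 9 * 3 = 27 mod 31
  k=5: 3^5 = 19 * 3 = 26 mod 31
  k=6: 3^6 = 19 * 9 = 16 mod 31
  k=10: 3^10 = 20 * 9 = 25 mod 31
  k=15: 3^15 = 20 * 19 * 9 * 3 = 30 mod 31
  k=30: 3^30 = 28 * 20 * 19 * 9 = 1 mod 31  <- first divisor giving 1
Order = 30

30


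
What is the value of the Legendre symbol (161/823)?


p = 823 is prime, so compute (161/823) with the reciprocity algorithm (Jacobi-symbol steps: pull out 2s via (2/n), flip via reciprocity, reduce):
  reciprocity: (161/823) -> +(823/161)
  reduce: (18/161)
  pull out 2: (2/161) = +1  (since 161 mod 8 = 1)
  reciprocity: (9/161) -> +(161/9)
  reduce: (8/9)
  pull out 2: (2/9) = +1  (since 9 mod 8 = 1)
  pull out 2: (2/9) = +1  (since 9 mod 8 = 1)
  pull out 2: (2/9) = +1  (since 9 mod 8 = 1)
  (1/9) = 1
Product of signs = 1
(161/823) = 1

1


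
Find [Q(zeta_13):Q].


The degree equals Euler's totient phi(13).
13 = 13
phi(13) = 12

12


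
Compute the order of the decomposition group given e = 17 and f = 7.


|D_P| = e * f
= 17 * 7
= 119

119


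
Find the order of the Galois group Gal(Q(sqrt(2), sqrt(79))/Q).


The 2 square roots of distinct primes are multiplicatively independent over Q,
so [K:Q] = 2^2 and Gal(K/Q) is isomorphic to (Z/2Z)^2.
|Gal| = 2^2 = 4

4


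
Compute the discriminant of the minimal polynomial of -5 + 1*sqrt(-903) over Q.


The element -5 + 1*sqrt(-903) has minimal polynomial:
x^2 + 10*x + 928
Discriminant = (10)^2 - 4*(928)
= 100 - 3712
= -3612

-3612


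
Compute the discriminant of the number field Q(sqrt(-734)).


For K = Q(sqrt(d)) with d squarefree: disc(K) = d if d = 1 mod 4, and disc(K) = 4d if d = 2 or 3 mod 4.
Here d = -734, and d mod 4 = 2.
d = 2 mod 4, not 1 (O_K = Z[sqrt(d)]), so disc(K) = 4d = 4 * (-734) = -2936

-2936


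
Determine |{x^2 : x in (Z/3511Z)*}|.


For prime p, the number of non-zero quadratic residues is (p-1)/2.
= (3511-1)/2
= 1755

1755


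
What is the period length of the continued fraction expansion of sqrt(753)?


Run the CF algorithm for sqrt(753).
a_0 = floor(sqrt(753)) = 27; set m_0=0, q_0=1.
Recurrence: m' = q*a - m,  q' = (d - m'^2)/q,  a' = floor((a_0 + m')/q').
  step 1: m=27, q=24, a=2
  step 2: m=21, q=13, a=3
  step 3: m=18, q=33, a=1
  step 4: m=15, q=16, a=2
  step 5: m=17, q=29, a=1
  step 6: m=12, q=21, a=1
  step 7: m=9, q=32, a=1
  step 8: m=23, q=7, a=7
  step 9: m=26, q=11, a=4
  step 10: m=18, q=39, a=1
  step 11: m=21, q=8, a=6
  step 12: m=27, q=3, a=18
  step 13: m=27, q=8, a=6
  step 14: m=21, q=39, a=1
  step 15: m=18, q=11, a=4
  step 16: m=26, q=7, a=7
  step 17: m=23, q=32, a=1
  step 18: m=9, q=21, a=1
  step 19: m=12, q=29, a=1
  step 20: m=17, q=16, a=2
  step 21: m=15, q=33, a=1
  step 22: m=18, q=13, a=3
  step 23: m=21, q=24, a=2
  step 24: m=27, q=1, a=54
a_24 = 2*a_0 = 54, so the period closes here.
sqrt(753) = [27; 2, 3, 1, 2, 1, 1, 1, 7, 4, 1, 6, 18, 6, 1, 4, 7, 1, 1, 1, 2, 1, 3, 2, 54]
Period length = 24

24


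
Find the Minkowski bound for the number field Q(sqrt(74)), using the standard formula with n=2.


d = 74, d mod 4 = 2, so disc(K) = 4d = 296; |disc(K)| = 296
Real quadratic field, so n = 2, s = r2 = 0, r1 = 2
M = (n!/n^n) * (4/pi)^s * sqrt(|disc(K)|) = (2!/2^2) * (4/pi)^0 * sqrt(296)
= 0.5 * 1.000000 * 17.204651
= 8.6023

8.6023


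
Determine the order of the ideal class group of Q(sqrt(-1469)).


K = Q(sqrt(-1469)). d mod 4 = 3, so D = disc(K) = 4d = -5876
h(K) equals the number of primitive reduced positive-definite forms (a, b, c) = a*x^2 + b*x*y + c*y^2 with b^2 - 4ac = D,
where reduced means |b| <= a <= c, with b >= 0 whenever |b| = a or a = c, and primitive means gcd(a, b, c) = 1.
Reduced forces 3a^2 <= |D| = 5876, so 1 <= a <= 44; b must have the parity of D, and c = (b^2 - D)/(4a) must be an integer >= a.
Enumerate a = 1..44, b in [-a, a]:
  a=1: (1, 0, 1469)  [1]
  a=2: (2, 2, 735)  [1]
  a=3: (3, -2, 490), (3, 2, 490)  [2]
  a=4: none
  a=5: (5, -2, 294), (5, 2, 294)  [2]
  a=6: (6, -2, 245), (6, 2, 245)  [2]
  a=7: (7, -2, 210), (7, 2, 210)  [2]
  a=8: none
  a=9: (9, -8, 165), (9, 8, 165)  [2]
  a=10: (10, -2, 147), (10, 2, 147)  [2]
  a=11: (11, -8, 135), (11, 8, 135)  [2]
  a=12: none
  a=13: (13, 0, 113)  [1]
  a=14: (14, -2, 105), (14, 2, 105)  [2]
  a=15: (15, -8, 99), (15, -2, 98), (15, 2, 98), (15, 8, 99)  [4]
  a=16..17: none
  a=18: (18, -10, 83), (18, 10, 83)  [2]
  a=19..20: none
  a=21: (21, -16, 73), (21, -2, 70), (21, 2, 70), (21, 16, 73)  [4]
  a=22: (22, -14, 69), (22, 14, 69)  [2]
  a=23: (23, -14, 66), (23, 14, 66)  [2]
  a=24: none
  a=25: (25, -18, 62), (25, 18, 62)  [2]
  a=26: (26, 26, 63)  [1]
  a=27: (27, -8, 55), (27, 8, 55)  [2]
  a=28..29: none
  a=30: (30, -22, 53), (30, -2, 49), (30, 2, 49), (30, 22, 53)  [4]
  a=31: (31, -18, 50), (31, 18, 50)  [2]
  a=32: none
  a=33: (33, -14, 46), (33, -8, 45), (33, 8, 45), (33, 14, 46)  [4]
  a=34: none
  a=35: (35, -12, 43), (35, -2, 42), (35, 2, 42), (35, 12, 43)  [4]
  a=36: none
  a=37: (37, -28, 45), (37, 28, 45)  [2]
  a=38: none
  a=39: (39, -26, 42), (39, 26, 42)  [2]
  a=40..44: none
Total reduced forms: 1 + 1 + 2 + 2 + 2 + 2 + 2 + 2 + 2 + 1 + 2 + 4 + 2 + 4 + 2 + 2 + 2 + 1 + 2 + 4 + 2 + 4 + 4 + 2 + 2 = 56
h = 56

56


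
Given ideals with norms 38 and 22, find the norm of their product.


N(IJ) = N(I) * N(J)
= 38 * 22
= 836

836


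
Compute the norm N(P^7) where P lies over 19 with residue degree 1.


N(P^a) = p^(a*f)
= 19^(7*1)
= 19^7
= 893871739

893871739


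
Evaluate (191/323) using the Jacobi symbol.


Compute (191/323) via quadratic reciprocity:
  reciprocity: (191/323) -> -(323/191)
  reduce: (132/191)
  pull out 2: (2/191) = +1  (since 191 mod 8 = 7)
  pull out 2: (2/191) = +1  (since 191 mod 8 = 7)
  reciprocity: (33/191) -> +(191/33)
  reduce: (26/33)
  pull out 2: (2/33) = +1  (since 33 mod 8 = 1)
  reciprocity: (13/33) -> +(33/13)
  reduce: (7/13)
  reciprocity: (7/13) -> +(13/7)
  reduce: (6/7)
  pull out 2: (2/7) = +1  (since 7 mod 8 = 7)
  reciprocity: (3/7) -> -(7/3)
  reduce: (1/3)
  (1/3) = 1
Product of signs = 1

1


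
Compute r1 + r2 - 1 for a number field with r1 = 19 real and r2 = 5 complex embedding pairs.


By Dirichlet's unit theorem:
rank = r1 + r2 - 1
= 19 + 5 - 1
= 23

23


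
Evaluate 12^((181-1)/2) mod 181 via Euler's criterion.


p = 181 is prime and the exponent is (p-1)/2 = 90, so by Euler's criterion 12^90 = (12/181) = +1 or -1 mod 181.
Compute by square-and-multiply:
  90 = 64 + 16 + 8 + 2 (binary 1011010)
  Repeated squaring mod 181: 12^1 = 12, 12^2 = 144, 12^4 = 102, 12^8 = 87, 12^16 = 148, 12^32 = 3, 12^64 = 9
  12^90 = 12^64 * 12^16 * 12^8 * 12^2 = 9 * 148 * 87 * 144 mod 181
    9 * 148 = 1332 = 65 mod 181
    65 * 87 = 5655 = 44 mod 181
    44 * 144 = 6336 = 1 mod 181
  12^90 = 1 mod 181
Result 1: 12 is a quadratic residue mod 181.
12^90 mod 181 = 1

1


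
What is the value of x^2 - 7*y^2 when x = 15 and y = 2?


x^2 - d*y^2
= 15^2 - 7*2^2
= 225 - 28
= 197

197


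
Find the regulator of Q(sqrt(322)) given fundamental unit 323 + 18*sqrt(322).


epsilon = 323 + 18*sqrt(322)
= 645.9985
R = ln(645.9985)
= 6.4708

6.4708


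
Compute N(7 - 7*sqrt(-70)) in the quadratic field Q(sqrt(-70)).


N(a + b*sqrt(d)) = a^2 - d*b^2
= (7)^2 - (-70)*(-7)^2
= 49 + 3430
= 3479

3479


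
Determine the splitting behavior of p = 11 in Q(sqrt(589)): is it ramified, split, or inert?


K = Q(sqrt(589)). Since d mod 4 = 1, disc(K) = 589.
Check p | disc: 589 mod 11 = 6.
p does not divide disc. Compute Legendre symbol (d/p):
6^((11-1)/2) mod 11 = -1
(d/p) = -1, so p is inert: (p) stays prime with e=1, f=2, g=1.
Therefore p is inert.

inert


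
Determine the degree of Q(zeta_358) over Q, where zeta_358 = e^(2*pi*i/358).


The degree equals Euler's totient phi(358).
358 = 2 * 179
phi(358) = 178

178


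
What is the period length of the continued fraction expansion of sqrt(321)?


Run the CF algorithm for sqrt(321).
a_0 = floor(sqrt(321)) = 17; set m_0=0, q_0=1.
Recurrence: m' = q*a - m,  q' = (d - m'^2)/q,  a' = floor((a_0 + m')/q').
  step 1: m=17, q=32, a=1
  step 2: m=15, q=3, a=10
  step 3: m=15, q=32, a=1
  step 4: m=17, q=1, a=34
a_4 = 2*a_0 = 34, so the period closes here.
sqrt(321) = [17; 1, 10, 1, 34]
Period length = 4

4


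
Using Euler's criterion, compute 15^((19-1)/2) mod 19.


p = 19 is prime and the exponent is (p-1)/2 = 9, so by Euler's criterion 15^9 = (15/19) = +1 or -1 mod 19.
Compute by square-and-multiply:
  9 = 8 + 1 (binary 1001)
  Repeated squaring mod 19: 15^1 = 15, 15^2 = 16, 15^4 = 9, 15^8 = 5
  15^9 = 15^8 * 15^1 = 5 * 15 mod 19
    5 * 15 = 75 = 18 mod 19
  15^9 = 18 mod 19
Result 18 = p - 1 = -1 mod 19: 15 is a quadratic non-residue mod 19. As a residue in [0, p-1] the value is 18.
15^9 mod 19 = 18

18


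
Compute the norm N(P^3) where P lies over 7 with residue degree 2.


N(P^a) = p^(a*f)
= 7^(3*2)
= 7^6
= 117649

117649


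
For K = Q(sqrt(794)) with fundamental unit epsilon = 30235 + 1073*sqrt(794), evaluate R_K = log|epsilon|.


epsilon = 30235 + 1073*sqrt(794)
= 60470.0000
R = ln(60470.0000)
= 11.0099

11.0099


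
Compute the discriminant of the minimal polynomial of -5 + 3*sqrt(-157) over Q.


The element -5 + 3*sqrt(-157) has minimal polynomial:
x^2 + 10*x + 1438
Discriminant = (10)^2 - 4*(1438)
= 100 - 5752
= -5652

-5652


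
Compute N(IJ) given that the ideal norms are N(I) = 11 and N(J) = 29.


N(IJ) = N(I) * N(J)
= 11 * 29
= 319

319


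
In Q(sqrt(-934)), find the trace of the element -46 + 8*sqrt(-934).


Tr(a + b*sqrt(d)) = (a + b*sqrt(d)) + (a - b*sqrt(d)) = 2a
= 2 * (-46)
= -92

-92


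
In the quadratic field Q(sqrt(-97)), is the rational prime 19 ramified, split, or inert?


K = Q(sqrt(-97)). Since d mod 4 = 3, disc(K) = -388.
Check p | disc: -388 mod 19 = 11.
p does not divide disc. Compute Legendre symbol (d/p):
17^((19-1)/2) mod 19 = 1
(d/p) = 1, so p splits: (p) = P*P' with e=1, f=1, g=2.
Therefore p is split.

split


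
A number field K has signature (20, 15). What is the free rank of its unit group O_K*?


By Dirichlet's unit theorem:
rank = r1 + r2 - 1
= 20 + 15 - 1
= 34

34


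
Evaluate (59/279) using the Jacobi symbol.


Compute (59/279) via quadratic reciprocity:
  reciprocity: (59/279) -> -(279/59)
  reduce: (43/59)
  reciprocity: (43/59) -> -(59/43)
  reduce: (16/43)
  pull out 2: (2/43) = -1  (since 43 mod 8 = 3)
  pull out 2: (2/43) = -1  (since 43 mod 8 = 3)
  pull out 2: (2/43) = -1  (since 43 mod 8 = 3)
  pull out 2: (2/43) = -1  (since 43 mod 8 = 3)
  (1/43) = 1
Product of signs = 1

1


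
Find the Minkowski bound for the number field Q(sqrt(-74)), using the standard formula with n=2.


d = -74, d mod 4 = 2, so disc(K) = 4d = -296; |disc(K)| = 296
Imaginary quadratic field, so n = 2, s = r2 = 1, r1 = 0
M = (n!/n^n) * (4/pi)^s * sqrt(|disc(K)|) = (2!/2^2) * (4/pi)^1 * sqrt(296)
= 0.5 * 1.273240 * 17.204651
= 10.9528

10.9528


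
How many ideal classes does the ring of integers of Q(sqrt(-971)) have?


K = Q(sqrt(-971)). d mod 4 = 1, so D = disc(K) = d = -971
h(K) equals the number of primitive reduced positive-definite forms (a, b, c) = a*x^2 + b*x*y + c*y^2 with b^2 - 4ac = D,
where reduced means |b| <= a <= c, with b >= 0 whenever |b| = a or a = c, and primitive means gcd(a, b, c) = 1.
Reduced forces 3a^2 <= |D| = 971, so 1 <= a <= 17; b must have the parity of D, and c = (b^2 - D)/(4a) must be an integer >= a.
Enumerate a = 1..17, b in [-a, a]:
  a=1: (1, 1, 243)  [1]
  a=2: none
  a=3: (3, -1, 81), (3, 1, 81)  [2]
  a=4: none
  a=5: (5, -3, 49), (5, 3, 49)  [2]
  a=6: none
  a=7: (7, -3, 35), (7, 3, 35)  [2]
  a=8: none
  a=9: (9, -1, 27), (9, 1, 27)  [2]
  a=10..12: none
  a=13: (13, -11, 21), (13, 11, 21)  [2]
  a=14: none
  a=15: (15, -13, 19), (15, -7, 17), (15, 7, 17), (15, 13, 19)  [4]
  a=16..17: none
Total reduced forms: 1 + 2 + 2 + 2 + 2 + 2 + 4 = 15
h = 15

15


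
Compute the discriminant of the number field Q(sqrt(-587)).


For K = Q(sqrt(d)) with d squarefree: disc(K) = d if d = 1 mod 4, and disc(K) = 4d if d = 2 or 3 mod 4.
Here d = -587, and d mod 4 = 1.
d = 1 mod 4 (O_K = Z[(1+sqrt(d))/2]), so disc(K) = d = -587

-587


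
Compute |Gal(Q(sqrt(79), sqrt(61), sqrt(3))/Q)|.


The 3 square roots of distinct primes are multiplicatively independent over Q,
so [K:Q] = 2^3 and Gal(K/Q) is isomorphic to (Z/2Z)^3.
|Gal| = 2^3 = 8

8


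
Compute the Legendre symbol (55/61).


p = 61 is prime, so compute (55/61) with the reciprocity algorithm (Jacobi-symbol steps: pull out 2s via (2/n), flip via reciprocity, reduce):
  reciprocity: (55/61) -> +(61/55)
  reduce: (6/55)
  pull out 2: (2/55) = +1  (since 55 mod 8 = 7)
  reciprocity: (3/55) -> -(55/3)
  reduce: (1/3)
  (1/3) = 1
Product of signs = -1
(55/61) = -1

-1


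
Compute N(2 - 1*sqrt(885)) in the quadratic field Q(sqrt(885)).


N(a + b*sqrt(d)) = a^2 - d*b^2
= (2)^2 - (885)*(-1)^2
= 4 - 885
= -881

-881


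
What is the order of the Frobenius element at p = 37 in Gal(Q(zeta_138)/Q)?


The Frobenius at p in Gal(Q(zeta_n)/Q) = (Z/nZ)* is the class of p, so its order is ord_138(37), the smallest k >= 1 with 37^k = 1 mod 138.
n = 138 = 2 * 3 * 23, phi(138) = 44; the order divides phi(n).
Divisors of 44: 1, 2, 4, 11, 22, 44
Repeated squaring mod 138: 37^1 = 37, 37^2 = 127, 37^4 = 121, 37^8 = 13, 37^16 = 31, 37^32 = 133
Test divisors in increasing order:
  k=1: 37^1 = 37 mod 138
  k=2: 37^2 = 127 mod 138
  k=4: 37^4 = 121 mod 138
  k=11: 37^11 = 13 * 127 * 37 = 91 mod 138
  k=22: 37^22 = 31 * 121 * 127 = 1 mod 138  <- first divisor giving 1
Order = 22

22


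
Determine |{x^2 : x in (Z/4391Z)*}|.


For prime p, the number of non-zero quadratic residues is (p-1)/2.
= (4391-1)/2
= 2195

2195


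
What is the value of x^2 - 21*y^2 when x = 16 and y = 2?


x^2 - d*y^2
= 16^2 - 21*2^2
= 256 - 84
= 172

172


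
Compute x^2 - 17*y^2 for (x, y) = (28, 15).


x^2 - d*y^2
= 28^2 - 17*15^2
= 784 - 3825
= -3041

-3041


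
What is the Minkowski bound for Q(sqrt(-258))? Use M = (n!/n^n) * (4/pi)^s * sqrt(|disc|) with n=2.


d = -258, d mod 4 = 2, so disc(K) = 4d = -1032; |disc(K)| = 1032
Imaginary quadratic field, so n = 2, s = r2 = 1, r1 = 0
M = (n!/n^n) * (4/pi)^s * sqrt(|disc(K)|) = (2!/2^2) * (4/pi)^1 * sqrt(1032)
= 0.5 * 1.273240 * 32.124757
= 20.4513

20.4513


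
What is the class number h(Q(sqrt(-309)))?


K = Q(sqrt(-309)). d mod 4 = 3, so D = disc(K) = 4d = -1236
h(K) equals the number of primitive reduced positive-definite forms (a, b, c) = a*x^2 + b*x*y + c*y^2 with b^2 - 4ac = D,
where reduced means |b| <= a <= c, with b >= 0 whenever |b| = a or a = c, and primitive means gcd(a, b, c) = 1.
Reduced forces 3a^2 <= |D| = 1236, so 1 <= a <= 20; b must have the parity of D, and c = (b^2 - D)/(4a) must be an integer >= a.
Enumerate a = 1..20, b in [-a, a]:
  a=1: (1, 0, 309)  [1]
  a=2: (2, 2, 155)  [1]
  a=3: (3, 0, 103)  [1]
  a=4: none
  a=5: (5, -2, 62), (5, 2, 62)  [2]
  a=6: (6, 6, 53)  [1]
  a=7..9: none
  a=10: (10, -2, 31), (10, 2, 31)  [2]
  a=11..12: none
  a=13: (13, -8, 25), (13, 8, 25)  [2]
  a=14: none
  a=15: (15, -12, 23), (15, 12, 23)  [2]
  a=16..20: none
Total reduced forms: 1 + 1 + 1 + 2 + 1 + 2 + 2 + 2 = 12
h = 12

12


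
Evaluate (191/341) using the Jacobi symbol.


Compute (191/341) via quadratic reciprocity:
  reciprocity: (191/341) -> +(341/191)
  reduce: (150/191)
  pull out 2: (2/191) = +1  (since 191 mod 8 = 7)
  reciprocity: (75/191) -> -(191/75)
  reduce: (41/75)
  reciprocity: (41/75) -> +(75/41)
  reduce: (34/41)
  pull out 2: (2/41) = +1  (since 41 mod 8 = 1)
  reciprocity: (17/41) -> +(41/17)
  reduce: (7/17)
  reciprocity: (7/17) -> +(17/7)
  reduce: (3/7)
  reciprocity: (3/7) -> -(7/3)
  reduce: (1/3)
  (1/3) = 1
Product of signs = 1

1
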